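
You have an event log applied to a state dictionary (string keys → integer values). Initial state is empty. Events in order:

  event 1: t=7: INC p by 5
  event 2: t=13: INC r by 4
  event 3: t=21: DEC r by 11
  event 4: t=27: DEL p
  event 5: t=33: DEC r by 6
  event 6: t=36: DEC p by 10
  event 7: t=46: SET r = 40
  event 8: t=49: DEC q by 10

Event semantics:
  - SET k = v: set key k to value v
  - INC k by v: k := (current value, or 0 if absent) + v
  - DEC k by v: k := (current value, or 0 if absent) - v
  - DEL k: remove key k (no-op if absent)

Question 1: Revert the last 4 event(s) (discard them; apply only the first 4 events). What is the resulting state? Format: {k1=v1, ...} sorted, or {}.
Keep first 4 events (discard last 4):
  after event 1 (t=7: INC p by 5): {p=5}
  after event 2 (t=13: INC r by 4): {p=5, r=4}
  after event 3 (t=21: DEC r by 11): {p=5, r=-7}
  after event 4 (t=27: DEL p): {r=-7}

Answer: {r=-7}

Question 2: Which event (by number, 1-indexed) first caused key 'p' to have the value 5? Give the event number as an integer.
Answer: 1

Derivation:
Looking for first event where p becomes 5:
  event 1: p (absent) -> 5  <-- first match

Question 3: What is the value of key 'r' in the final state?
Answer: 40

Derivation:
Track key 'r' through all 8 events:
  event 1 (t=7: INC p by 5): r unchanged
  event 2 (t=13: INC r by 4): r (absent) -> 4
  event 3 (t=21: DEC r by 11): r 4 -> -7
  event 4 (t=27: DEL p): r unchanged
  event 5 (t=33: DEC r by 6): r -7 -> -13
  event 6 (t=36: DEC p by 10): r unchanged
  event 7 (t=46: SET r = 40): r -13 -> 40
  event 8 (t=49: DEC q by 10): r unchanged
Final: r = 40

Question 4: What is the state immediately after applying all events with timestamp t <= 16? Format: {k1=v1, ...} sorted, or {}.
Answer: {p=5, r=4}

Derivation:
Apply events with t <= 16 (2 events):
  after event 1 (t=7: INC p by 5): {p=5}
  after event 2 (t=13: INC r by 4): {p=5, r=4}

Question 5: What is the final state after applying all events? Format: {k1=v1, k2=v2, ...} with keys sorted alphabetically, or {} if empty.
Answer: {p=-10, q=-10, r=40}

Derivation:
  after event 1 (t=7: INC p by 5): {p=5}
  after event 2 (t=13: INC r by 4): {p=5, r=4}
  after event 3 (t=21: DEC r by 11): {p=5, r=-7}
  after event 4 (t=27: DEL p): {r=-7}
  after event 5 (t=33: DEC r by 6): {r=-13}
  after event 6 (t=36: DEC p by 10): {p=-10, r=-13}
  after event 7 (t=46: SET r = 40): {p=-10, r=40}
  after event 8 (t=49: DEC q by 10): {p=-10, q=-10, r=40}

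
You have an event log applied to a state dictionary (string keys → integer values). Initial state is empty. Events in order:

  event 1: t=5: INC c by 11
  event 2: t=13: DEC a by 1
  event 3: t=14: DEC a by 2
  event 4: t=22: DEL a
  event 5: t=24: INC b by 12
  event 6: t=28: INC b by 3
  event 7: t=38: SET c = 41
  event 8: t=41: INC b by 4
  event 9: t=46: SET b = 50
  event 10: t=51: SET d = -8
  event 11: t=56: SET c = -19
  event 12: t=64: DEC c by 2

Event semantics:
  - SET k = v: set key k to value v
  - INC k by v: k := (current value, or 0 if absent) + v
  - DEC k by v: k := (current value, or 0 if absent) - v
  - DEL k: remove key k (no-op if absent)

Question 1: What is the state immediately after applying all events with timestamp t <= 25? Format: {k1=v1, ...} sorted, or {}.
Answer: {b=12, c=11}

Derivation:
Apply events with t <= 25 (5 events):
  after event 1 (t=5: INC c by 11): {c=11}
  after event 2 (t=13: DEC a by 1): {a=-1, c=11}
  after event 3 (t=14: DEC a by 2): {a=-3, c=11}
  after event 4 (t=22: DEL a): {c=11}
  after event 5 (t=24: INC b by 12): {b=12, c=11}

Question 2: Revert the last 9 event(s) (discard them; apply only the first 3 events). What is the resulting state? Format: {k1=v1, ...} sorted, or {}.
Keep first 3 events (discard last 9):
  after event 1 (t=5: INC c by 11): {c=11}
  after event 2 (t=13: DEC a by 1): {a=-1, c=11}
  after event 3 (t=14: DEC a by 2): {a=-3, c=11}

Answer: {a=-3, c=11}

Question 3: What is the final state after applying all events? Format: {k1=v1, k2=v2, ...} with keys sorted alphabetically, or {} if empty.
Answer: {b=50, c=-21, d=-8}

Derivation:
  after event 1 (t=5: INC c by 11): {c=11}
  after event 2 (t=13: DEC a by 1): {a=-1, c=11}
  after event 3 (t=14: DEC a by 2): {a=-3, c=11}
  after event 4 (t=22: DEL a): {c=11}
  after event 5 (t=24: INC b by 12): {b=12, c=11}
  after event 6 (t=28: INC b by 3): {b=15, c=11}
  after event 7 (t=38: SET c = 41): {b=15, c=41}
  after event 8 (t=41: INC b by 4): {b=19, c=41}
  after event 9 (t=46: SET b = 50): {b=50, c=41}
  after event 10 (t=51: SET d = -8): {b=50, c=41, d=-8}
  after event 11 (t=56: SET c = -19): {b=50, c=-19, d=-8}
  after event 12 (t=64: DEC c by 2): {b=50, c=-21, d=-8}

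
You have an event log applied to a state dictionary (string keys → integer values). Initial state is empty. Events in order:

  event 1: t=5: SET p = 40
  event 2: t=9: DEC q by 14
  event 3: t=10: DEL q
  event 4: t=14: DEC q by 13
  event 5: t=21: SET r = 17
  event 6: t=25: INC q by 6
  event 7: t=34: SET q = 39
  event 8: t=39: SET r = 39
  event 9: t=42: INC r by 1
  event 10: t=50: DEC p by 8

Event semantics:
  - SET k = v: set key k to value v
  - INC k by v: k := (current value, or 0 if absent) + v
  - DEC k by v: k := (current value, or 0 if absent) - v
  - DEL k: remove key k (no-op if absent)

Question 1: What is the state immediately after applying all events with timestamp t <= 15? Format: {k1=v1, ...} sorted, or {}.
Apply events with t <= 15 (4 events):
  after event 1 (t=5: SET p = 40): {p=40}
  after event 2 (t=9: DEC q by 14): {p=40, q=-14}
  after event 3 (t=10: DEL q): {p=40}
  after event 4 (t=14: DEC q by 13): {p=40, q=-13}

Answer: {p=40, q=-13}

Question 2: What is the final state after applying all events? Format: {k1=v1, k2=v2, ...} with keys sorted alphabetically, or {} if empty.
Answer: {p=32, q=39, r=40}

Derivation:
  after event 1 (t=5: SET p = 40): {p=40}
  after event 2 (t=9: DEC q by 14): {p=40, q=-14}
  after event 3 (t=10: DEL q): {p=40}
  after event 4 (t=14: DEC q by 13): {p=40, q=-13}
  after event 5 (t=21: SET r = 17): {p=40, q=-13, r=17}
  after event 6 (t=25: INC q by 6): {p=40, q=-7, r=17}
  after event 7 (t=34: SET q = 39): {p=40, q=39, r=17}
  after event 8 (t=39: SET r = 39): {p=40, q=39, r=39}
  after event 9 (t=42: INC r by 1): {p=40, q=39, r=40}
  after event 10 (t=50: DEC p by 8): {p=32, q=39, r=40}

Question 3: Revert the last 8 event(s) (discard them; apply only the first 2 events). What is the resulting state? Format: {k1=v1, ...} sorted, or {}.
Keep first 2 events (discard last 8):
  after event 1 (t=5: SET p = 40): {p=40}
  after event 2 (t=9: DEC q by 14): {p=40, q=-14}

Answer: {p=40, q=-14}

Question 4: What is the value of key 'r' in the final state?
Track key 'r' through all 10 events:
  event 1 (t=5: SET p = 40): r unchanged
  event 2 (t=9: DEC q by 14): r unchanged
  event 3 (t=10: DEL q): r unchanged
  event 4 (t=14: DEC q by 13): r unchanged
  event 5 (t=21: SET r = 17): r (absent) -> 17
  event 6 (t=25: INC q by 6): r unchanged
  event 7 (t=34: SET q = 39): r unchanged
  event 8 (t=39: SET r = 39): r 17 -> 39
  event 9 (t=42: INC r by 1): r 39 -> 40
  event 10 (t=50: DEC p by 8): r unchanged
Final: r = 40

Answer: 40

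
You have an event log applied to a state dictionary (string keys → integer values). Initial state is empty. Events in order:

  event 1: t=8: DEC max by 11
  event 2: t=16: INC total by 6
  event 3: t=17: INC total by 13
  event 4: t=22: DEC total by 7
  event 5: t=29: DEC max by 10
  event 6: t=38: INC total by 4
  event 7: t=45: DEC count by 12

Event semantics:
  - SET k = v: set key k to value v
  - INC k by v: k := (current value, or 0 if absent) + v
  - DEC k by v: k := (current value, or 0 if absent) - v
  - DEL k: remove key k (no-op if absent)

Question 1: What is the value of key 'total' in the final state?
Answer: 16

Derivation:
Track key 'total' through all 7 events:
  event 1 (t=8: DEC max by 11): total unchanged
  event 2 (t=16: INC total by 6): total (absent) -> 6
  event 3 (t=17: INC total by 13): total 6 -> 19
  event 4 (t=22: DEC total by 7): total 19 -> 12
  event 5 (t=29: DEC max by 10): total unchanged
  event 6 (t=38: INC total by 4): total 12 -> 16
  event 7 (t=45: DEC count by 12): total unchanged
Final: total = 16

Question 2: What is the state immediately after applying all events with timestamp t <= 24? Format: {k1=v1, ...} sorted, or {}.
Apply events with t <= 24 (4 events):
  after event 1 (t=8: DEC max by 11): {max=-11}
  after event 2 (t=16: INC total by 6): {max=-11, total=6}
  after event 3 (t=17: INC total by 13): {max=-11, total=19}
  after event 4 (t=22: DEC total by 7): {max=-11, total=12}

Answer: {max=-11, total=12}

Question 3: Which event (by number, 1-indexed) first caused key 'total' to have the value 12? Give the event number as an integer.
Answer: 4

Derivation:
Looking for first event where total becomes 12:
  event 2: total = 6
  event 3: total = 19
  event 4: total 19 -> 12  <-- first match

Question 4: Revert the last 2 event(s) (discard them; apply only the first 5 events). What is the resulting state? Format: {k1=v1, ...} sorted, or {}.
Keep first 5 events (discard last 2):
  after event 1 (t=8: DEC max by 11): {max=-11}
  after event 2 (t=16: INC total by 6): {max=-11, total=6}
  after event 3 (t=17: INC total by 13): {max=-11, total=19}
  after event 4 (t=22: DEC total by 7): {max=-11, total=12}
  after event 5 (t=29: DEC max by 10): {max=-21, total=12}

Answer: {max=-21, total=12}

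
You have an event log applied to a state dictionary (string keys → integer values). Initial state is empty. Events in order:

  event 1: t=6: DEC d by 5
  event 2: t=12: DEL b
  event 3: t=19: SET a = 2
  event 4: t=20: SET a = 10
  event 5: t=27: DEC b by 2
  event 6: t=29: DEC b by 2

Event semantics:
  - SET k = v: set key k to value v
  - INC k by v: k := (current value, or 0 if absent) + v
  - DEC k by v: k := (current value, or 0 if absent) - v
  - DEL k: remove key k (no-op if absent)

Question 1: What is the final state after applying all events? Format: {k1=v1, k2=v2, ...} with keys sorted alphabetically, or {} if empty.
  after event 1 (t=6: DEC d by 5): {d=-5}
  after event 2 (t=12: DEL b): {d=-5}
  after event 3 (t=19: SET a = 2): {a=2, d=-5}
  after event 4 (t=20: SET a = 10): {a=10, d=-5}
  after event 5 (t=27: DEC b by 2): {a=10, b=-2, d=-5}
  after event 6 (t=29: DEC b by 2): {a=10, b=-4, d=-5}

Answer: {a=10, b=-4, d=-5}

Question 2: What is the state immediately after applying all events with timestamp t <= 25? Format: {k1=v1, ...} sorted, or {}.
Apply events with t <= 25 (4 events):
  after event 1 (t=6: DEC d by 5): {d=-5}
  after event 2 (t=12: DEL b): {d=-5}
  after event 3 (t=19: SET a = 2): {a=2, d=-5}
  after event 4 (t=20: SET a = 10): {a=10, d=-5}

Answer: {a=10, d=-5}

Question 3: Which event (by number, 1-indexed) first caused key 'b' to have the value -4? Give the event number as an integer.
Looking for first event where b becomes -4:
  event 5: b = -2
  event 6: b -2 -> -4  <-- first match

Answer: 6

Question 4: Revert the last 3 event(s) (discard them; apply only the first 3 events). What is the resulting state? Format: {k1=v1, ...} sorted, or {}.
Keep first 3 events (discard last 3):
  after event 1 (t=6: DEC d by 5): {d=-5}
  after event 2 (t=12: DEL b): {d=-5}
  after event 3 (t=19: SET a = 2): {a=2, d=-5}

Answer: {a=2, d=-5}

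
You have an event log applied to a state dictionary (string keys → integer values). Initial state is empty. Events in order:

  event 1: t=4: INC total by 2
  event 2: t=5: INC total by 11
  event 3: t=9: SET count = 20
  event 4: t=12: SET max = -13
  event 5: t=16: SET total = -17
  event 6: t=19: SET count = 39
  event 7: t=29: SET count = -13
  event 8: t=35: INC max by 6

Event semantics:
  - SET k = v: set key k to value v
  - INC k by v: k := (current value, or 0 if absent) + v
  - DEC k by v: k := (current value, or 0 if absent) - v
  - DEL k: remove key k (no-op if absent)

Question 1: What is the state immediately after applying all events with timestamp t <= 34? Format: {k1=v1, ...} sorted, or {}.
Answer: {count=-13, max=-13, total=-17}

Derivation:
Apply events with t <= 34 (7 events):
  after event 1 (t=4: INC total by 2): {total=2}
  after event 2 (t=5: INC total by 11): {total=13}
  after event 3 (t=9: SET count = 20): {count=20, total=13}
  after event 4 (t=12: SET max = -13): {count=20, max=-13, total=13}
  after event 5 (t=16: SET total = -17): {count=20, max=-13, total=-17}
  after event 6 (t=19: SET count = 39): {count=39, max=-13, total=-17}
  after event 7 (t=29: SET count = -13): {count=-13, max=-13, total=-17}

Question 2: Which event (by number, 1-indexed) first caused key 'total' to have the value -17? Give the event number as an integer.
Looking for first event where total becomes -17:
  event 1: total = 2
  event 2: total = 13
  event 3: total = 13
  event 4: total = 13
  event 5: total 13 -> -17  <-- first match

Answer: 5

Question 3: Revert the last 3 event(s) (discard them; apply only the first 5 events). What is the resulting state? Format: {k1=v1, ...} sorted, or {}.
Answer: {count=20, max=-13, total=-17}

Derivation:
Keep first 5 events (discard last 3):
  after event 1 (t=4: INC total by 2): {total=2}
  after event 2 (t=5: INC total by 11): {total=13}
  after event 3 (t=9: SET count = 20): {count=20, total=13}
  after event 4 (t=12: SET max = -13): {count=20, max=-13, total=13}
  after event 5 (t=16: SET total = -17): {count=20, max=-13, total=-17}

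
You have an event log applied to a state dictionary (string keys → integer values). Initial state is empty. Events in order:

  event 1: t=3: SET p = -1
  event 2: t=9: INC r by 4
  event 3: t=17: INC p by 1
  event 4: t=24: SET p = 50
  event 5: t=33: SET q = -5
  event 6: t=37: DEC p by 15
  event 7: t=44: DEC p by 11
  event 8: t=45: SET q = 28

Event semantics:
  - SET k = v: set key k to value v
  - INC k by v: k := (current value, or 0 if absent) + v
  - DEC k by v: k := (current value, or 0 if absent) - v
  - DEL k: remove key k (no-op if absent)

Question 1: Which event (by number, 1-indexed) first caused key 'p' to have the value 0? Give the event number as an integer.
Answer: 3

Derivation:
Looking for first event where p becomes 0:
  event 1: p = -1
  event 2: p = -1
  event 3: p -1 -> 0  <-- first match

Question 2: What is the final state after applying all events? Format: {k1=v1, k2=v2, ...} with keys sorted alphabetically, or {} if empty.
Answer: {p=24, q=28, r=4}

Derivation:
  after event 1 (t=3: SET p = -1): {p=-1}
  after event 2 (t=9: INC r by 4): {p=-1, r=4}
  after event 3 (t=17: INC p by 1): {p=0, r=4}
  after event 4 (t=24: SET p = 50): {p=50, r=4}
  after event 5 (t=33: SET q = -5): {p=50, q=-5, r=4}
  after event 6 (t=37: DEC p by 15): {p=35, q=-5, r=4}
  after event 7 (t=44: DEC p by 11): {p=24, q=-5, r=4}
  after event 8 (t=45: SET q = 28): {p=24, q=28, r=4}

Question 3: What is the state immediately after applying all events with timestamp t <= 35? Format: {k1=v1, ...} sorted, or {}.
Apply events with t <= 35 (5 events):
  after event 1 (t=3: SET p = -1): {p=-1}
  after event 2 (t=9: INC r by 4): {p=-1, r=4}
  after event 3 (t=17: INC p by 1): {p=0, r=4}
  after event 4 (t=24: SET p = 50): {p=50, r=4}
  after event 5 (t=33: SET q = -5): {p=50, q=-5, r=4}

Answer: {p=50, q=-5, r=4}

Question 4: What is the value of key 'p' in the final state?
Answer: 24

Derivation:
Track key 'p' through all 8 events:
  event 1 (t=3: SET p = -1): p (absent) -> -1
  event 2 (t=9: INC r by 4): p unchanged
  event 3 (t=17: INC p by 1): p -1 -> 0
  event 4 (t=24: SET p = 50): p 0 -> 50
  event 5 (t=33: SET q = -5): p unchanged
  event 6 (t=37: DEC p by 15): p 50 -> 35
  event 7 (t=44: DEC p by 11): p 35 -> 24
  event 8 (t=45: SET q = 28): p unchanged
Final: p = 24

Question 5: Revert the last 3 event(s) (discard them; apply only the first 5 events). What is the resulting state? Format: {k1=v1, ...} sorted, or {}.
Keep first 5 events (discard last 3):
  after event 1 (t=3: SET p = -1): {p=-1}
  after event 2 (t=9: INC r by 4): {p=-1, r=4}
  after event 3 (t=17: INC p by 1): {p=0, r=4}
  after event 4 (t=24: SET p = 50): {p=50, r=4}
  after event 5 (t=33: SET q = -5): {p=50, q=-5, r=4}

Answer: {p=50, q=-5, r=4}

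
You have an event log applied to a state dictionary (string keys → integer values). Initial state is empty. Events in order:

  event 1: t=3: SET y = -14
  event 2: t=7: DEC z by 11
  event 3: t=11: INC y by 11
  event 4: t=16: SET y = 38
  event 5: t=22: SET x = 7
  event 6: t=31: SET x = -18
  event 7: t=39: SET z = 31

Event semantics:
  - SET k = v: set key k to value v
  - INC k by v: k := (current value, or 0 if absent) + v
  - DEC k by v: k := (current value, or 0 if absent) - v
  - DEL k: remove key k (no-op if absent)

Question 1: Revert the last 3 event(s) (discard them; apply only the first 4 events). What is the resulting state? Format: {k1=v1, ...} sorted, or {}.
Keep first 4 events (discard last 3):
  after event 1 (t=3: SET y = -14): {y=-14}
  after event 2 (t=7: DEC z by 11): {y=-14, z=-11}
  after event 3 (t=11: INC y by 11): {y=-3, z=-11}
  after event 4 (t=16: SET y = 38): {y=38, z=-11}

Answer: {y=38, z=-11}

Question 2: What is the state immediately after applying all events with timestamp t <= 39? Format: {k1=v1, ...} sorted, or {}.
Apply events with t <= 39 (7 events):
  after event 1 (t=3: SET y = -14): {y=-14}
  after event 2 (t=7: DEC z by 11): {y=-14, z=-11}
  after event 3 (t=11: INC y by 11): {y=-3, z=-11}
  after event 4 (t=16: SET y = 38): {y=38, z=-11}
  after event 5 (t=22: SET x = 7): {x=7, y=38, z=-11}
  after event 6 (t=31: SET x = -18): {x=-18, y=38, z=-11}
  after event 7 (t=39: SET z = 31): {x=-18, y=38, z=31}

Answer: {x=-18, y=38, z=31}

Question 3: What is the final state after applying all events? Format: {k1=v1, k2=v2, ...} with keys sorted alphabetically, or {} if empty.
  after event 1 (t=3: SET y = -14): {y=-14}
  after event 2 (t=7: DEC z by 11): {y=-14, z=-11}
  after event 3 (t=11: INC y by 11): {y=-3, z=-11}
  after event 4 (t=16: SET y = 38): {y=38, z=-11}
  after event 5 (t=22: SET x = 7): {x=7, y=38, z=-11}
  after event 6 (t=31: SET x = -18): {x=-18, y=38, z=-11}
  after event 7 (t=39: SET z = 31): {x=-18, y=38, z=31}

Answer: {x=-18, y=38, z=31}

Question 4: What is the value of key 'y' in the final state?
Track key 'y' through all 7 events:
  event 1 (t=3: SET y = -14): y (absent) -> -14
  event 2 (t=7: DEC z by 11): y unchanged
  event 3 (t=11: INC y by 11): y -14 -> -3
  event 4 (t=16: SET y = 38): y -3 -> 38
  event 5 (t=22: SET x = 7): y unchanged
  event 6 (t=31: SET x = -18): y unchanged
  event 7 (t=39: SET z = 31): y unchanged
Final: y = 38

Answer: 38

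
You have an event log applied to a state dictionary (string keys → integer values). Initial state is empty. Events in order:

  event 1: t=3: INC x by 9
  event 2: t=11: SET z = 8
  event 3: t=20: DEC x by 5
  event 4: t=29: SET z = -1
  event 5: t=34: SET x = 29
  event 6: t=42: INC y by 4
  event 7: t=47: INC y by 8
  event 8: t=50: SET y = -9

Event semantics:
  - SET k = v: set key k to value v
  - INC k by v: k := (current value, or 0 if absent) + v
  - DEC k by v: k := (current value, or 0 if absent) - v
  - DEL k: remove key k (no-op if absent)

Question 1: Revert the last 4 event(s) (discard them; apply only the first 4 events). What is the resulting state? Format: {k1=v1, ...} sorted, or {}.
Answer: {x=4, z=-1}

Derivation:
Keep first 4 events (discard last 4):
  after event 1 (t=3: INC x by 9): {x=9}
  after event 2 (t=11: SET z = 8): {x=9, z=8}
  after event 3 (t=20: DEC x by 5): {x=4, z=8}
  after event 4 (t=29: SET z = -1): {x=4, z=-1}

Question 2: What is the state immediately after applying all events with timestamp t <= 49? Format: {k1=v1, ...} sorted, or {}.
Answer: {x=29, y=12, z=-1}

Derivation:
Apply events with t <= 49 (7 events):
  after event 1 (t=3: INC x by 9): {x=9}
  after event 2 (t=11: SET z = 8): {x=9, z=8}
  after event 3 (t=20: DEC x by 5): {x=4, z=8}
  after event 4 (t=29: SET z = -1): {x=4, z=-1}
  after event 5 (t=34: SET x = 29): {x=29, z=-1}
  after event 6 (t=42: INC y by 4): {x=29, y=4, z=-1}
  after event 7 (t=47: INC y by 8): {x=29, y=12, z=-1}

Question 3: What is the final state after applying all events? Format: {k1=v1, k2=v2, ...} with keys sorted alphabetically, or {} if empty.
  after event 1 (t=3: INC x by 9): {x=9}
  after event 2 (t=11: SET z = 8): {x=9, z=8}
  after event 3 (t=20: DEC x by 5): {x=4, z=8}
  after event 4 (t=29: SET z = -1): {x=4, z=-1}
  after event 5 (t=34: SET x = 29): {x=29, z=-1}
  after event 6 (t=42: INC y by 4): {x=29, y=4, z=-1}
  after event 7 (t=47: INC y by 8): {x=29, y=12, z=-1}
  after event 8 (t=50: SET y = -9): {x=29, y=-9, z=-1}

Answer: {x=29, y=-9, z=-1}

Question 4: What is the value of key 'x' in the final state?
Answer: 29

Derivation:
Track key 'x' through all 8 events:
  event 1 (t=3: INC x by 9): x (absent) -> 9
  event 2 (t=11: SET z = 8): x unchanged
  event 3 (t=20: DEC x by 5): x 9 -> 4
  event 4 (t=29: SET z = -1): x unchanged
  event 5 (t=34: SET x = 29): x 4 -> 29
  event 6 (t=42: INC y by 4): x unchanged
  event 7 (t=47: INC y by 8): x unchanged
  event 8 (t=50: SET y = -9): x unchanged
Final: x = 29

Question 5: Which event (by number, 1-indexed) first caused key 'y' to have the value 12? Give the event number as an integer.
Answer: 7

Derivation:
Looking for first event where y becomes 12:
  event 6: y = 4
  event 7: y 4 -> 12  <-- first match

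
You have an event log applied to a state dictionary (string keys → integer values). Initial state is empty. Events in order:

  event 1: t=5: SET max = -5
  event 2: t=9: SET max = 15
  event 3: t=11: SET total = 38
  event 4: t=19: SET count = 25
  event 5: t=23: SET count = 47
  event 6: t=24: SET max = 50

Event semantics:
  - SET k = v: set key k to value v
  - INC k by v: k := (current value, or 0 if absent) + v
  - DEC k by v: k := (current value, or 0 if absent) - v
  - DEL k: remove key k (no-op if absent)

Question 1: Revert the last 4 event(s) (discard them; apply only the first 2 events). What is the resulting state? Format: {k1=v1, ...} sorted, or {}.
Keep first 2 events (discard last 4):
  after event 1 (t=5: SET max = -5): {max=-5}
  after event 2 (t=9: SET max = 15): {max=15}

Answer: {max=15}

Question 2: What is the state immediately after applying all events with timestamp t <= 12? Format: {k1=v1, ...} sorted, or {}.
Answer: {max=15, total=38}

Derivation:
Apply events with t <= 12 (3 events):
  after event 1 (t=5: SET max = -5): {max=-5}
  after event 2 (t=9: SET max = 15): {max=15}
  after event 3 (t=11: SET total = 38): {max=15, total=38}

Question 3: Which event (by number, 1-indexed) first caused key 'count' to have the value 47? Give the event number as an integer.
Looking for first event where count becomes 47:
  event 4: count = 25
  event 5: count 25 -> 47  <-- first match

Answer: 5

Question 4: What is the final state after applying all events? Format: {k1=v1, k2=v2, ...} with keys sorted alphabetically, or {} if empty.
Answer: {count=47, max=50, total=38}

Derivation:
  after event 1 (t=5: SET max = -5): {max=-5}
  after event 2 (t=9: SET max = 15): {max=15}
  after event 3 (t=11: SET total = 38): {max=15, total=38}
  after event 4 (t=19: SET count = 25): {count=25, max=15, total=38}
  after event 5 (t=23: SET count = 47): {count=47, max=15, total=38}
  after event 6 (t=24: SET max = 50): {count=47, max=50, total=38}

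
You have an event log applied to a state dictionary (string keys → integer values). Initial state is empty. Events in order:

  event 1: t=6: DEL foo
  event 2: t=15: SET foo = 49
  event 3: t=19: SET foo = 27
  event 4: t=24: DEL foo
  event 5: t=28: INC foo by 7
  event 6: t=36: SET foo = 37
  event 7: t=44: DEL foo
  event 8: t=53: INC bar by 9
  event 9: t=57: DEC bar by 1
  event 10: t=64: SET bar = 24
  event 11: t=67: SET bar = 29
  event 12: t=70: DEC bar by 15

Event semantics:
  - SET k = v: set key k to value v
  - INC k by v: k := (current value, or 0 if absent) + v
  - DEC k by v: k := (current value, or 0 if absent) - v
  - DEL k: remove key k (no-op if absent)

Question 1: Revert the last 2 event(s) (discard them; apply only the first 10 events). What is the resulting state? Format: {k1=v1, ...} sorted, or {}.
Answer: {bar=24}

Derivation:
Keep first 10 events (discard last 2):
  after event 1 (t=6: DEL foo): {}
  after event 2 (t=15: SET foo = 49): {foo=49}
  after event 3 (t=19: SET foo = 27): {foo=27}
  after event 4 (t=24: DEL foo): {}
  after event 5 (t=28: INC foo by 7): {foo=7}
  after event 6 (t=36: SET foo = 37): {foo=37}
  after event 7 (t=44: DEL foo): {}
  after event 8 (t=53: INC bar by 9): {bar=9}
  after event 9 (t=57: DEC bar by 1): {bar=8}
  after event 10 (t=64: SET bar = 24): {bar=24}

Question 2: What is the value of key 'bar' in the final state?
Track key 'bar' through all 12 events:
  event 1 (t=6: DEL foo): bar unchanged
  event 2 (t=15: SET foo = 49): bar unchanged
  event 3 (t=19: SET foo = 27): bar unchanged
  event 4 (t=24: DEL foo): bar unchanged
  event 5 (t=28: INC foo by 7): bar unchanged
  event 6 (t=36: SET foo = 37): bar unchanged
  event 7 (t=44: DEL foo): bar unchanged
  event 8 (t=53: INC bar by 9): bar (absent) -> 9
  event 9 (t=57: DEC bar by 1): bar 9 -> 8
  event 10 (t=64: SET bar = 24): bar 8 -> 24
  event 11 (t=67: SET bar = 29): bar 24 -> 29
  event 12 (t=70: DEC bar by 15): bar 29 -> 14
Final: bar = 14

Answer: 14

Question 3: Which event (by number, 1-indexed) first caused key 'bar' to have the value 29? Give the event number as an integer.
Looking for first event where bar becomes 29:
  event 8: bar = 9
  event 9: bar = 8
  event 10: bar = 24
  event 11: bar 24 -> 29  <-- first match

Answer: 11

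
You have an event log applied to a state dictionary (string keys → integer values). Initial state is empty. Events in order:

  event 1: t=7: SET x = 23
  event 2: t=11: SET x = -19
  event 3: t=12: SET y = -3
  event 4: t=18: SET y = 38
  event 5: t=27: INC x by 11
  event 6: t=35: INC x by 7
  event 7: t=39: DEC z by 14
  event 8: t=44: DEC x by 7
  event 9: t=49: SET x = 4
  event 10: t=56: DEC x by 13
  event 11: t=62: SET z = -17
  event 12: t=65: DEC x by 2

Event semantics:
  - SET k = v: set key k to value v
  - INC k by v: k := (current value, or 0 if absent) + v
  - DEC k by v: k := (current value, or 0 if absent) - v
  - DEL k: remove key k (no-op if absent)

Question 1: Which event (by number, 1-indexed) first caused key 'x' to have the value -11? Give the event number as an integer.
Answer: 12

Derivation:
Looking for first event where x becomes -11:
  event 1: x = 23
  event 2: x = -19
  event 3: x = -19
  event 4: x = -19
  event 5: x = -8
  event 6: x = -1
  event 7: x = -1
  event 8: x = -8
  event 9: x = 4
  event 10: x = -9
  event 11: x = -9
  event 12: x -9 -> -11  <-- first match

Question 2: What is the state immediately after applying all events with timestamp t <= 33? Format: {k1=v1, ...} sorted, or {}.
Answer: {x=-8, y=38}

Derivation:
Apply events with t <= 33 (5 events):
  after event 1 (t=7: SET x = 23): {x=23}
  after event 2 (t=11: SET x = -19): {x=-19}
  after event 3 (t=12: SET y = -3): {x=-19, y=-3}
  after event 4 (t=18: SET y = 38): {x=-19, y=38}
  after event 5 (t=27: INC x by 11): {x=-8, y=38}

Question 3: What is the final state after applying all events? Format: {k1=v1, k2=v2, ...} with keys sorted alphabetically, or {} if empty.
  after event 1 (t=7: SET x = 23): {x=23}
  after event 2 (t=11: SET x = -19): {x=-19}
  after event 3 (t=12: SET y = -3): {x=-19, y=-3}
  after event 4 (t=18: SET y = 38): {x=-19, y=38}
  after event 5 (t=27: INC x by 11): {x=-8, y=38}
  after event 6 (t=35: INC x by 7): {x=-1, y=38}
  after event 7 (t=39: DEC z by 14): {x=-1, y=38, z=-14}
  after event 8 (t=44: DEC x by 7): {x=-8, y=38, z=-14}
  after event 9 (t=49: SET x = 4): {x=4, y=38, z=-14}
  after event 10 (t=56: DEC x by 13): {x=-9, y=38, z=-14}
  after event 11 (t=62: SET z = -17): {x=-9, y=38, z=-17}
  after event 12 (t=65: DEC x by 2): {x=-11, y=38, z=-17}

Answer: {x=-11, y=38, z=-17}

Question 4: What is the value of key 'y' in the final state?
Track key 'y' through all 12 events:
  event 1 (t=7: SET x = 23): y unchanged
  event 2 (t=11: SET x = -19): y unchanged
  event 3 (t=12: SET y = -3): y (absent) -> -3
  event 4 (t=18: SET y = 38): y -3 -> 38
  event 5 (t=27: INC x by 11): y unchanged
  event 6 (t=35: INC x by 7): y unchanged
  event 7 (t=39: DEC z by 14): y unchanged
  event 8 (t=44: DEC x by 7): y unchanged
  event 9 (t=49: SET x = 4): y unchanged
  event 10 (t=56: DEC x by 13): y unchanged
  event 11 (t=62: SET z = -17): y unchanged
  event 12 (t=65: DEC x by 2): y unchanged
Final: y = 38

Answer: 38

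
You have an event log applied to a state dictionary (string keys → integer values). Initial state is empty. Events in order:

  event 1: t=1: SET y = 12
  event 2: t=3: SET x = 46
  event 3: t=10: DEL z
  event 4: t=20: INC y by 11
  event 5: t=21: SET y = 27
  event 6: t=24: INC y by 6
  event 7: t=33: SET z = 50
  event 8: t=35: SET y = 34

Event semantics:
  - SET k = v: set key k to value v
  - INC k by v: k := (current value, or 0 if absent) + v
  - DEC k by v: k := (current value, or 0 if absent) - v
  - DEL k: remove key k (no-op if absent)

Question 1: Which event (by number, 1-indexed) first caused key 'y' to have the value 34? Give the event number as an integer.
Answer: 8

Derivation:
Looking for first event where y becomes 34:
  event 1: y = 12
  event 2: y = 12
  event 3: y = 12
  event 4: y = 23
  event 5: y = 27
  event 6: y = 33
  event 7: y = 33
  event 8: y 33 -> 34  <-- first match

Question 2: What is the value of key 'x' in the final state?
Answer: 46

Derivation:
Track key 'x' through all 8 events:
  event 1 (t=1: SET y = 12): x unchanged
  event 2 (t=3: SET x = 46): x (absent) -> 46
  event 3 (t=10: DEL z): x unchanged
  event 4 (t=20: INC y by 11): x unchanged
  event 5 (t=21: SET y = 27): x unchanged
  event 6 (t=24: INC y by 6): x unchanged
  event 7 (t=33: SET z = 50): x unchanged
  event 8 (t=35: SET y = 34): x unchanged
Final: x = 46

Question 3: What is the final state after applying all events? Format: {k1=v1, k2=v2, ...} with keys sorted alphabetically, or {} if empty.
  after event 1 (t=1: SET y = 12): {y=12}
  after event 2 (t=3: SET x = 46): {x=46, y=12}
  after event 3 (t=10: DEL z): {x=46, y=12}
  after event 4 (t=20: INC y by 11): {x=46, y=23}
  after event 5 (t=21: SET y = 27): {x=46, y=27}
  after event 6 (t=24: INC y by 6): {x=46, y=33}
  after event 7 (t=33: SET z = 50): {x=46, y=33, z=50}
  after event 8 (t=35: SET y = 34): {x=46, y=34, z=50}

Answer: {x=46, y=34, z=50}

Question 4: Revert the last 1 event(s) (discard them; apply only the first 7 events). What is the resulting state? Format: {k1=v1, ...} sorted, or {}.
Answer: {x=46, y=33, z=50}

Derivation:
Keep first 7 events (discard last 1):
  after event 1 (t=1: SET y = 12): {y=12}
  after event 2 (t=3: SET x = 46): {x=46, y=12}
  after event 3 (t=10: DEL z): {x=46, y=12}
  after event 4 (t=20: INC y by 11): {x=46, y=23}
  after event 5 (t=21: SET y = 27): {x=46, y=27}
  after event 6 (t=24: INC y by 6): {x=46, y=33}
  after event 7 (t=33: SET z = 50): {x=46, y=33, z=50}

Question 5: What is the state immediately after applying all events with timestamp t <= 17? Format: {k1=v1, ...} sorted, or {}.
Answer: {x=46, y=12}

Derivation:
Apply events with t <= 17 (3 events):
  after event 1 (t=1: SET y = 12): {y=12}
  after event 2 (t=3: SET x = 46): {x=46, y=12}
  after event 3 (t=10: DEL z): {x=46, y=12}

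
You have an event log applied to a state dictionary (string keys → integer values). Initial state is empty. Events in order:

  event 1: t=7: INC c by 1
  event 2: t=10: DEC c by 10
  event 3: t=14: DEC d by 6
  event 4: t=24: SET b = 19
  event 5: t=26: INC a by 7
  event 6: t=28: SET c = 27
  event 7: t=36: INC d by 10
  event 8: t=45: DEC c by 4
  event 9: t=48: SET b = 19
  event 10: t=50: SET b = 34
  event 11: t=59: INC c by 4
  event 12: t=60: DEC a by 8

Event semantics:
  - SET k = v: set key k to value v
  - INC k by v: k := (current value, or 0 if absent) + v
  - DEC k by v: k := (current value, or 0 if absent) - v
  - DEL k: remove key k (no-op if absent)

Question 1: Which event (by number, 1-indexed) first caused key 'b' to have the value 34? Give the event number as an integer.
Answer: 10

Derivation:
Looking for first event where b becomes 34:
  event 4: b = 19
  event 5: b = 19
  event 6: b = 19
  event 7: b = 19
  event 8: b = 19
  event 9: b = 19
  event 10: b 19 -> 34  <-- first match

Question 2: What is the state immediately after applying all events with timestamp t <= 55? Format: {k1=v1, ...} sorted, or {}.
Answer: {a=7, b=34, c=23, d=4}

Derivation:
Apply events with t <= 55 (10 events):
  after event 1 (t=7: INC c by 1): {c=1}
  after event 2 (t=10: DEC c by 10): {c=-9}
  after event 3 (t=14: DEC d by 6): {c=-9, d=-6}
  after event 4 (t=24: SET b = 19): {b=19, c=-9, d=-6}
  after event 5 (t=26: INC a by 7): {a=7, b=19, c=-9, d=-6}
  after event 6 (t=28: SET c = 27): {a=7, b=19, c=27, d=-6}
  after event 7 (t=36: INC d by 10): {a=7, b=19, c=27, d=4}
  after event 8 (t=45: DEC c by 4): {a=7, b=19, c=23, d=4}
  after event 9 (t=48: SET b = 19): {a=7, b=19, c=23, d=4}
  after event 10 (t=50: SET b = 34): {a=7, b=34, c=23, d=4}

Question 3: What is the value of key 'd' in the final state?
Track key 'd' through all 12 events:
  event 1 (t=7: INC c by 1): d unchanged
  event 2 (t=10: DEC c by 10): d unchanged
  event 3 (t=14: DEC d by 6): d (absent) -> -6
  event 4 (t=24: SET b = 19): d unchanged
  event 5 (t=26: INC a by 7): d unchanged
  event 6 (t=28: SET c = 27): d unchanged
  event 7 (t=36: INC d by 10): d -6 -> 4
  event 8 (t=45: DEC c by 4): d unchanged
  event 9 (t=48: SET b = 19): d unchanged
  event 10 (t=50: SET b = 34): d unchanged
  event 11 (t=59: INC c by 4): d unchanged
  event 12 (t=60: DEC a by 8): d unchanged
Final: d = 4

Answer: 4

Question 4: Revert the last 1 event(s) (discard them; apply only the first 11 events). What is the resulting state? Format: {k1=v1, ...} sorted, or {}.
Answer: {a=7, b=34, c=27, d=4}

Derivation:
Keep first 11 events (discard last 1):
  after event 1 (t=7: INC c by 1): {c=1}
  after event 2 (t=10: DEC c by 10): {c=-9}
  after event 3 (t=14: DEC d by 6): {c=-9, d=-6}
  after event 4 (t=24: SET b = 19): {b=19, c=-9, d=-6}
  after event 5 (t=26: INC a by 7): {a=7, b=19, c=-9, d=-6}
  after event 6 (t=28: SET c = 27): {a=7, b=19, c=27, d=-6}
  after event 7 (t=36: INC d by 10): {a=7, b=19, c=27, d=4}
  after event 8 (t=45: DEC c by 4): {a=7, b=19, c=23, d=4}
  after event 9 (t=48: SET b = 19): {a=7, b=19, c=23, d=4}
  after event 10 (t=50: SET b = 34): {a=7, b=34, c=23, d=4}
  after event 11 (t=59: INC c by 4): {a=7, b=34, c=27, d=4}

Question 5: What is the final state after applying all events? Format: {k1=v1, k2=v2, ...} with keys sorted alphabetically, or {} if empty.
  after event 1 (t=7: INC c by 1): {c=1}
  after event 2 (t=10: DEC c by 10): {c=-9}
  after event 3 (t=14: DEC d by 6): {c=-9, d=-6}
  after event 4 (t=24: SET b = 19): {b=19, c=-9, d=-6}
  after event 5 (t=26: INC a by 7): {a=7, b=19, c=-9, d=-6}
  after event 6 (t=28: SET c = 27): {a=7, b=19, c=27, d=-6}
  after event 7 (t=36: INC d by 10): {a=7, b=19, c=27, d=4}
  after event 8 (t=45: DEC c by 4): {a=7, b=19, c=23, d=4}
  after event 9 (t=48: SET b = 19): {a=7, b=19, c=23, d=4}
  after event 10 (t=50: SET b = 34): {a=7, b=34, c=23, d=4}
  after event 11 (t=59: INC c by 4): {a=7, b=34, c=27, d=4}
  after event 12 (t=60: DEC a by 8): {a=-1, b=34, c=27, d=4}

Answer: {a=-1, b=34, c=27, d=4}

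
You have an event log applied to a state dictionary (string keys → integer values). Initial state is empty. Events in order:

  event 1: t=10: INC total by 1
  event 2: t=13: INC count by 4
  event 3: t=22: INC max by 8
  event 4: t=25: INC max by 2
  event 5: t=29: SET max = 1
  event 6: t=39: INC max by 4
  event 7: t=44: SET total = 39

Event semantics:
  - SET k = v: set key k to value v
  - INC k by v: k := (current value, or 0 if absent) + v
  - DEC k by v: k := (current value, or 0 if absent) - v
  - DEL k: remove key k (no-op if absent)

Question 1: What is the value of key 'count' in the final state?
Answer: 4

Derivation:
Track key 'count' through all 7 events:
  event 1 (t=10: INC total by 1): count unchanged
  event 2 (t=13: INC count by 4): count (absent) -> 4
  event 3 (t=22: INC max by 8): count unchanged
  event 4 (t=25: INC max by 2): count unchanged
  event 5 (t=29: SET max = 1): count unchanged
  event 6 (t=39: INC max by 4): count unchanged
  event 7 (t=44: SET total = 39): count unchanged
Final: count = 4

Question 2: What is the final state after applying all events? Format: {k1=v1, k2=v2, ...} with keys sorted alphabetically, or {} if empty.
Answer: {count=4, max=5, total=39}

Derivation:
  after event 1 (t=10: INC total by 1): {total=1}
  after event 2 (t=13: INC count by 4): {count=4, total=1}
  after event 3 (t=22: INC max by 8): {count=4, max=8, total=1}
  after event 4 (t=25: INC max by 2): {count=4, max=10, total=1}
  after event 5 (t=29: SET max = 1): {count=4, max=1, total=1}
  after event 6 (t=39: INC max by 4): {count=4, max=5, total=1}
  after event 7 (t=44: SET total = 39): {count=4, max=5, total=39}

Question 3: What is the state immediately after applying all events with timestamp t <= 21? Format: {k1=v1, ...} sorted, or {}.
Apply events with t <= 21 (2 events):
  after event 1 (t=10: INC total by 1): {total=1}
  after event 2 (t=13: INC count by 4): {count=4, total=1}

Answer: {count=4, total=1}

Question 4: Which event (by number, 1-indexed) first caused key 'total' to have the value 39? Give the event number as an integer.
Answer: 7

Derivation:
Looking for first event where total becomes 39:
  event 1: total = 1
  event 2: total = 1
  event 3: total = 1
  event 4: total = 1
  event 5: total = 1
  event 6: total = 1
  event 7: total 1 -> 39  <-- first match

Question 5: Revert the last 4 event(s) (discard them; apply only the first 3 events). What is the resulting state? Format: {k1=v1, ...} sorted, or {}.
Answer: {count=4, max=8, total=1}

Derivation:
Keep first 3 events (discard last 4):
  after event 1 (t=10: INC total by 1): {total=1}
  after event 2 (t=13: INC count by 4): {count=4, total=1}
  after event 3 (t=22: INC max by 8): {count=4, max=8, total=1}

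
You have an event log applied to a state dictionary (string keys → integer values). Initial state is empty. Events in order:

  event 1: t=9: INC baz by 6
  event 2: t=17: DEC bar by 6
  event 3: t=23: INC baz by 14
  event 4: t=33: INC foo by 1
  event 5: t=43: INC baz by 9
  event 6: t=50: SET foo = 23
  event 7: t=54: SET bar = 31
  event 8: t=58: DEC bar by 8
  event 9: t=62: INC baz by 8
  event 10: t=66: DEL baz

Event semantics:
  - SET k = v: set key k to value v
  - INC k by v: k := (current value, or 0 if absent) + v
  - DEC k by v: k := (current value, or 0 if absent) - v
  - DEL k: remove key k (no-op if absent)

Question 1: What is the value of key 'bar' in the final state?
Answer: 23

Derivation:
Track key 'bar' through all 10 events:
  event 1 (t=9: INC baz by 6): bar unchanged
  event 2 (t=17: DEC bar by 6): bar (absent) -> -6
  event 3 (t=23: INC baz by 14): bar unchanged
  event 4 (t=33: INC foo by 1): bar unchanged
  event 5 (t=43: INC baz by 9): bar unchanged
  event 6 (t=50: SET foo = 23): bar unchanged
  event 7 (t=54: SET bar = 31): bar -6 -> 31
  event 8 (t=58: DEC bar by 8): bar 31 -> 23
  event 9 (t=62: INC baz by 8): bar unchanged
  event 10 (t=66: DEL baz): bar unchanged
Final: bar = 23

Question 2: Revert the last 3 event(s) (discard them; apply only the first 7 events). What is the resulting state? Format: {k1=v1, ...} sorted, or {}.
Keep first 7 events (discard last 3):
  after event 1 (t=9: INC baz by 6): {baz=6}
  after event 2 (t=17: DEC bar by 6): {bar=-6, baz=6}
  after event 3 (t=23: INC baz by 14): {bar=-6, baz=20}
  after event 4 (t=33: INC foo by 1): {bar=-6, baz=20, foo=1}
  after event 5 (t=43: INC baz by 9): {bar=-6, baz=29, foo=1}
  after event 6 (t=50: SET foo = 23): {bar=-6, baz=29, foo=23}
  after event 7 (t=54: SET bar = 31): {bar=31, baz=29, foo=23}

Answer: {bar=31, baz=29, foo=23}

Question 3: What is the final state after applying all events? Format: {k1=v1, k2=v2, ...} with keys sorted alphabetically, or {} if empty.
Answer: {bar=23, foo=23}

Derivation:
  after event 1 (t=9: INC baz by 6): {baz=6}
  after event 2 (t=17: DEC bar by 6): {bar=-6, baz=6}
  after event 3 (t=23: INC baz by 14): {bar=-6, baz=20}
  after event 4 (t=33: INC foo by 1): {bar=-6, baz=20, foo=1}
  after event 5 (t=43: INC baz by 9): {bar=-6, baz=29, foo=1}
  after event 6 (t=50: SET foo = 23): {bar=-6, baz=29, foo=23}
  after event 7 (t=54: SET bar = 31): {bar=31, baz=29, foo=23}
  after event 8 (t=58: DEC bar by 8): {bar=23, baz=29, foo=23}
  after event 9 (t=62: INC baz by 8): {bar=23, baz=37, foo=23}
  after event 10 (t=66: DEL baz): {bar=23, foo=23}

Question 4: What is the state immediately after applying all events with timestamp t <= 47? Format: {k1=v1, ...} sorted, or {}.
Answer: {bar=-6, baz=29, foo=1}

Derivation:
Apply events with t <= 47 (5 events):
  after event 1 (t=9: INC baz by 6): {baz=6}
  after event 2 (t=17: DEC bar by 6): {bar=-6, baz=6}
  after event 3 (t=23: INC baz by 14): {bar=-6, baz=20}
  after event 4 (t=33: INC foo by 1): {bar=-6, baz=20, foo=1}
  after event 5 (t=43: INC baz by 9): {bar=-6, baz=29, foo=1}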